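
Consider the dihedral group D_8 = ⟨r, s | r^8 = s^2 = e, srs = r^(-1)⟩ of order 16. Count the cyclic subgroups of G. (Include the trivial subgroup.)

A cyclic subgroup of order d is generated by each of its φ(d) elements of order d, so the cyclic subgroups of order d number (#elements of order d)/φ(d).
Cyclic subgroups by order — order 1: 1; order 2: 9; order 4: 1; order 8: 1.
Total: 12.

12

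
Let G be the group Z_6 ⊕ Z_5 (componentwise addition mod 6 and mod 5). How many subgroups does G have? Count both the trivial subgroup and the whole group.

8

|G| = 30, so by Lagrange every subgroup order divides 30. Divisors: 1, 2, 3, 5, 6, 10, 15, 30.
Subgroups by order — order 1: 1; order 2: 1; order 3: 1; order 5: 1; order 6: 1; order 10: 1; order 15: 1; order 30: 1.
Total: 1 + 1 + 1 + 1 + 1 + 1 + 1 + 1 = 8.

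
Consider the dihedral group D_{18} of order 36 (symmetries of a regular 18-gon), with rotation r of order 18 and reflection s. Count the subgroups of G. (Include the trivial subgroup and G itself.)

|G| = 36, so by Lagrange every subgroup order divides 36. Divisors: 1, 2, 3, 4, 6, 9, 12, 18, 36.
Subgroups by order — order 1: 1; order 2: 19; order 3: 1; order 4: 9; order 6: 7; order 9: 1; order 12: 3; order 18: 3; order 36: 1.
Total: 1 + 19 + 1 + 9 + 7 + 1 + 3 + 3 + 1 = 45.

45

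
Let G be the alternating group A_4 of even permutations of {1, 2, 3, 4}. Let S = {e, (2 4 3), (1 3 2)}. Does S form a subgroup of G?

(2 4 3) ∈ S but its inverse (2 3 4) ∉ S, so S is not a subgroup.

No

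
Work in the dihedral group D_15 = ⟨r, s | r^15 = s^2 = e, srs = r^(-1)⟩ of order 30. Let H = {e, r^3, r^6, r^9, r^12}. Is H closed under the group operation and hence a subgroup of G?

Yes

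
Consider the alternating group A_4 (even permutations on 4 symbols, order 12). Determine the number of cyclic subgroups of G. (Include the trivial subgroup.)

8

A cyclic subgroup of order d is generated by each of its φ(d) elements of order d, so the cyclic subgroups of order d number (#elements of order d)/φ(d).
Cyclic subgroups by order — order 1: 1; order 2: 3; order 3: 4.
Total: 8.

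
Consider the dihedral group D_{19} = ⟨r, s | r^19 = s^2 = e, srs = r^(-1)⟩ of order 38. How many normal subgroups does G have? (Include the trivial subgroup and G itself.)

3

G has 22 subgroups. Checking conjugation-invariance by order — order 1: 1/1 normal; order 2: 0/19 normal; order 19: 1/1 normal; order 38: 1/1 normal.
Total normal subgroups: 3.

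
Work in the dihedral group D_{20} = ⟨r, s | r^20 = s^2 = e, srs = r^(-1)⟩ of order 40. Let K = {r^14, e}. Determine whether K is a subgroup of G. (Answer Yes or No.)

No

r^14 ∈ K but its inverse r^6 ∉ K, so K is not a subgroup.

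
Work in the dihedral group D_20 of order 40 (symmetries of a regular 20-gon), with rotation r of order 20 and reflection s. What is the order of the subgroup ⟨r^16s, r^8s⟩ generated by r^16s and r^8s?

10

|⟨r^16s⟩| = 2 and |⟨r^8s⟩| = 2, so |H| is a multiple of lcm(2, 2) = 2 and divides |G| = 40.
Closing under the operation: H = {e, r^4, r^8, r^12, r^16, s, r^4s, r^8s, r^12s, r^16s}, so |H| = 10.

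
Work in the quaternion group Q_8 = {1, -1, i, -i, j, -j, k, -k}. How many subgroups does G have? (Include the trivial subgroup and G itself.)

|G| = 8, so by Lagrange every subgroup order divides 8. Divisors: 1, 2, 4, 8.
Subgroups by order — order 1: 1; order 2: 1; order 4: 3; order 8: 1.
Total: 1 + 1 + 3 + 1 = 6.

6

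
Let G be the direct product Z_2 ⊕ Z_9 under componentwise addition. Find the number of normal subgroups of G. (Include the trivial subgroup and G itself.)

6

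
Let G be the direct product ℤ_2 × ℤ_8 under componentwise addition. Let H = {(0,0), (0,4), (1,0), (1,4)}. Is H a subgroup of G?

Yes

|H| = 4 divides |G| = 16, consistent with Lagrange.
H contains the identity, every element's inverse is in H, and H is closed under +: it is a subgroup.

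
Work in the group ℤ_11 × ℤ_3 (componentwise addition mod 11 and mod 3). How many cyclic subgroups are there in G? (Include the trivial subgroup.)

4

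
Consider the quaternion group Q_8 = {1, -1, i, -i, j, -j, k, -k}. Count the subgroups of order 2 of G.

|G| = 8 and 2 | 8, so subgroups of order 2 are possible by Lagrange.
The subgroups of order 2 are: {1, -1}.
So G has 1 subgroup of order 2.

1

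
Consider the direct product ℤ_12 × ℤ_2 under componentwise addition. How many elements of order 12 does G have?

8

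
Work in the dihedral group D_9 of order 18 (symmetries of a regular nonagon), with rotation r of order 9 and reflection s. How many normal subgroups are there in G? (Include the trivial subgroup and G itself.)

G has 16 subgroups. Checking conjugation-invariance by order — order 1: 1/1 normal; order 2: 0/9 normal; order 3: 1/1 normal; order 6: 0/3 normal; order 9: 1/1 normal; order 18: 1/1 normal.
Total normal subgroups: 4.

4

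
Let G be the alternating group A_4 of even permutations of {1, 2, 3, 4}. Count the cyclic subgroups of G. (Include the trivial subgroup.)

Each element a generates a cyclic subgroup ⟨a⟩; distinct elements may generate the same one (a cyclic group of order d has φ(d) generators).
Cyclic subgroups by order — order 1: 1; order 2: 3; order 3: 4.
Total: 8.

8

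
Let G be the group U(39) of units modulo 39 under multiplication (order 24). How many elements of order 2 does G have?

The elements of order 2 are: 14, 25, 38.
That's 3.

3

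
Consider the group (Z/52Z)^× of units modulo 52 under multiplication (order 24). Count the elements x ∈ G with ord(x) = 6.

6

The elements of order 6 are: 3, 17, 23, 35, 43, 49.
That's 6.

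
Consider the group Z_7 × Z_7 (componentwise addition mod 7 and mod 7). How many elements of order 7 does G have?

48

An element (a,b) has order lcm(ord(a), ord(b)); count pairs with lcm equal to 7.
Enumerating gives 48 such elements.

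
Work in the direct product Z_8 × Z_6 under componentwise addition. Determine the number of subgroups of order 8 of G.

3

|G| = 48 and 8 | 48, so subgroups of order 8 are possible by Lagrange.
The subgroups of order 8 are: {(0,0), (0,3), (2,0), (2,3), (4,0), (4,3), (6,0), (6,3)}; {(0,0), (1,0), (2,0), (3,0), (4,0), (5,0), (6,0), (7,0)}; {(0,0), (1,3), (2,0), (3,3), (4,0), (5,3), (6,0), (7,3)}.
So G has 3 subgroups of order 8.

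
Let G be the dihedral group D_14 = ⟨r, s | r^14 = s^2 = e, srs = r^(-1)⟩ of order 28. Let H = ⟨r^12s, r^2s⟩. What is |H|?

|⟨r^12s⟩| = 2 and |⟨r^2s⟩| = 2, so |H| is a multiple of lcm(2, 2) = 2 and divides |G| = 28.
Closing under the operation: H = {e, r^2, r^4, r^6, r^8, r^10, r^12, s, r^2s, r^4s, r^6s, r^8s, r^10s, r^12s}, so |H| = 14.

14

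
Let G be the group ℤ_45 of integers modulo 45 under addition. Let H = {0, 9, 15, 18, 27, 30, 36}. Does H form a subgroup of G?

No

|H| = 7 does not divide |G| = 45, so by Lagrange H is not a subgroup.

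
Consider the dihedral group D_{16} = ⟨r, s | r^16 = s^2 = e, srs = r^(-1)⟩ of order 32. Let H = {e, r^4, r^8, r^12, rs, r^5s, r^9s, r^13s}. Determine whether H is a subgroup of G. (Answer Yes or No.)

|H| = 8 divides |G| = 32, consistent with Lagrange.
H contains the identity, every element's inverse is in H, and H is closed under ·: it is a subgroup.

Yes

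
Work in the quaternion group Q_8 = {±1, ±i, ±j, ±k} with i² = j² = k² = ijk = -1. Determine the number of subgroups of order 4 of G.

3

|G| = 8 and 4 | 8, so subgroups of order 4 are possible by Lagrange.
The subgroups of order 4 are: {1, -1, i, -i}; {1, -1, j, -j}; {1, -1, k, -k}.
So G has 3 subgroups of order 4.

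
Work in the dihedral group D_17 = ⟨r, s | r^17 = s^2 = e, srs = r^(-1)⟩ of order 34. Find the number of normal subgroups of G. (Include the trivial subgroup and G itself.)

G has 20 subgroups. Checking conjugation-invariance by order — order 1: 1/1 normal; order 2: 0/17 normal; order 17: 1/1 normal; order 34: 1/1 normal.
Total normal subgroups: 3.

3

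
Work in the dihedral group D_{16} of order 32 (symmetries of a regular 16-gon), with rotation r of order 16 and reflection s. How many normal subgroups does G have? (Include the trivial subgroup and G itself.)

8

G has 36 subgroups. Checking conjugation-invariance by order — order 1: 1/1 normal; order 2: 1/17 normal; order 4: 1/9 normal; order 8: 1/5 normal; order 16: 3/3 normal; order 32: 1/1 normal.
Total normal subgroups: 8.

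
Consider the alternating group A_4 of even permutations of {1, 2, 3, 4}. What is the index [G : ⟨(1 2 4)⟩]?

4

|⟨(1 2 4)⟩| = 3 and |G| = 12.
By Lagrange, [G : H] = |G|/|H| = 12/3 = 4.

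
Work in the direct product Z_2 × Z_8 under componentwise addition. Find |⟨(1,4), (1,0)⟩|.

|⟨(1,4)⟩| = 2 and |⟨(1,0)⟩| = 2, so |H| is a multiple of lcm(2, 2) = 2 and divides |G| = 16.
Closing under the operation: H = {(0,0), (0,4), (1,0), (1,4)}, so |H| = 4.

4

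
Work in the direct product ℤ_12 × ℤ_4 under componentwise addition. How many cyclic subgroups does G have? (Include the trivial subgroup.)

20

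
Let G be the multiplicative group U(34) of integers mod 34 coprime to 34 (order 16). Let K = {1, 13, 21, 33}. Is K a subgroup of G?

|K| = 4 divides |G| = 16, consistent with Lagrange.
K contains the identity, every element's inverse is in K, and K is closed under ·: it is a subgroup.
In fact K = ⟨21⟩.

Yes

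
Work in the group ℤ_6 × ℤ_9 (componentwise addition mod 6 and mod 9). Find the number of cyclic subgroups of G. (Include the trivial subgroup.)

Each element a generates a cyclic subgroup ⟨a⟩; distinct elements may generate the same one (a cyclic group of order d has φ(d) generators).
Cyclic subgroups by order — order 1: 1; order 2: 1; order 3: 4; order 6: 4; order 9: 3; order 18: 3.
Total: 16.

16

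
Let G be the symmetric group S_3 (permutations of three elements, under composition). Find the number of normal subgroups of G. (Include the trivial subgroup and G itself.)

3

G has 6 subgroups. Checking conjugation-invariance by order — order 1: 1/1 normal; order 2: 0/3 normal; order 3: 1/1 normal; order 6: 1/1 normal.
Total normal subgroups: 3.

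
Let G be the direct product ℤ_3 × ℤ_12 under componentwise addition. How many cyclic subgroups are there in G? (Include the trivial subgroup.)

Each element a generates a cyclic subgroup ⟨a⟩; distinct elements may generate the same one (a cyclic group of order d has φ(d) generators).
Cyclic subgroups by order — order 1: 1; order 2: 1; order 3: 4; order 4: 1; order 6: 4; order 12: 4.
Total: 15.

15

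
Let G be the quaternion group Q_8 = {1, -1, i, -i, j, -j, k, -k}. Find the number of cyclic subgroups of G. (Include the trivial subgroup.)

5

A cyclic subgroup of order d is generated by each of its φ(d) elements of order d, so the cyclic subgroups of order d number (#elements of order d)/φ(d).
Cyclic subgroups by order — order 1: 1; order 2: 1; order 4: 3.
Total: 5.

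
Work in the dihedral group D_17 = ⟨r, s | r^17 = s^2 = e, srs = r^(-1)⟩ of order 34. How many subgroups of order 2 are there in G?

|G| = 34 and 2 | 34, so subgroups of order 2 are possible by Lagrange.
The subgroups of order 2 are: {e, r^10s}; {e, r^11s}; {e, r^12s}; {e, r^13s}; … (17 in all).
So G has 17 subgroups of order 2.

17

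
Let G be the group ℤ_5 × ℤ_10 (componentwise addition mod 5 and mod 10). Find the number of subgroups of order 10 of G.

|G| = 50 and 10 | 50, so subgroups of order 10 are possible by Lagrange.
The subgroups of order 10 are: {(0,0), (0,1), (0,2), (0,3), (0,4), (0,5), (0,6), (0,7), (0,8), (0,9)}; {(0,0), (0,5), (1,0), (1,5), (2,0), (2,5), (3,0), (3,5), (4,0), (4,5)}; {(0,0), (0,5), (1,1), (1,6), (2,2), (2,7), (3,3), (3,8), (4,4), (4,9)}; {(0,0), (0,5), (1,2), (1,7), (2,4), (2,9), (3,1), (3,6), (4,3), (4,8)}; … (6 in all).
So G has 6 subgroups of order 10.

6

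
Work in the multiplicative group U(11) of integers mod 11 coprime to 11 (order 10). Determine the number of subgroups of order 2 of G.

|G| = 10 and 2 | 10, so subgroups of order 2 are possible by Lagrange.
The subgroups of order 2 are: {1, 10}.
So G has 1 subgroup of order 2.

1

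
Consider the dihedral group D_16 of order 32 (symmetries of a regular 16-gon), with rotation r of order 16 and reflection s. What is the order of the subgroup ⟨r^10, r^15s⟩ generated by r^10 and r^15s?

16

|⟨r^10⟩| = 8 and |⟨r^15s⟩| = 2, so |H| is a multiple of lcm(8, 2) = 8 and divides |G| = 32.
Closing under the operation: H = {e, r^2, r^4, r^6, r^8, r^10, r^12, r^14, rs, r^3s, r^5s, r^7s, r^9s, r^11s, r^13s, r^15s}, so |H| = 16.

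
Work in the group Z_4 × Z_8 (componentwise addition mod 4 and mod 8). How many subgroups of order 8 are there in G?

7

|G| = 32 and 8 | 32, so subgroups of order 8 are possible by Lagrange.
The subgroups of order 8 are: {(0,0), (0,1), (0,2), (0,3), (0,4), (0,5), (0,6), (0,7)}; {(0,0), (0,2), (0,4), (0,6), (2,0), (2,2), (2,4), (2,6)}; {(0,0), (0,2), (0,4), (0,6), (2,1), (2,3), (2,5), (2,7)}; {(0,0), (0,4), (1,0), (1,4), (2,0), (2,4), (3,0), (3,4)}; … (7 in all).
So G has 7 subgroups of order 8.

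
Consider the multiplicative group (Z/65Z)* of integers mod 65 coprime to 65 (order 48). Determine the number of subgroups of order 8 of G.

3

|G| = 48 and 8 | 48, so subgroups of order 8 are possible by Lagrange.
The subgroups of order 8 are: {1, 12, 14, 27, 38, 51, 53, 64}; {1, 8, 14, 18, 47, 51, 57, 64}; {1, 14, 21, 31, 34, 44, 51, 64}.
So G has 3 subgroups of order 8.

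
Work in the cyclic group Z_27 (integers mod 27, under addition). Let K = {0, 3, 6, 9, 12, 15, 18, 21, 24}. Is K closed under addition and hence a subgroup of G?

|K| = 9 divides |G| = 27, consistent with Lagrange.
K contains the identity, every element's inverse is in K, and K is closed under +: it is a subgroup.
In fact K = ⟨3⟩.

Yes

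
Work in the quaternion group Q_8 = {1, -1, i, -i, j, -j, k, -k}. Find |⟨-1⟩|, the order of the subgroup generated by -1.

2

Computing powers of -1: the smallest k with (-1)^k = e is k = 2.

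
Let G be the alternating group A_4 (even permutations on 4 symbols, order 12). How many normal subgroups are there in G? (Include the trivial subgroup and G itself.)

3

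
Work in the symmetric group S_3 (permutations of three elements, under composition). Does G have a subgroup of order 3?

Yes

3 | 6. A subgroup of order 3 is {e, (1 2 3), (1 3 2)}.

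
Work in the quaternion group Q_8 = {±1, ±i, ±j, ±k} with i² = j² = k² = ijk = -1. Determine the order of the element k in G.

Computing powers of k: the smallest k with (k)^k = e is k = 4.

4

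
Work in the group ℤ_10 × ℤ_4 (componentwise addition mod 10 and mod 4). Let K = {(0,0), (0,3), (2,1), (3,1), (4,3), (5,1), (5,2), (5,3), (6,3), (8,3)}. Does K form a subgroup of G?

(4,3) ∈ K but its inverse (6,1) ∉ K, so K is not a subgroup.

No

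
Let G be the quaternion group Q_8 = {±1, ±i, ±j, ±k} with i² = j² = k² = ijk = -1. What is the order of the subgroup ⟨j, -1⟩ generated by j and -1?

|⟨j⟩| = 4 and |⟨-1⟩| = 2, so |H| is a multiple of lcm(4, 2) = 4 and divides |G| = 8.
Closing under the operation: H = {1, -1, j, -j}, so |H| = 4.

4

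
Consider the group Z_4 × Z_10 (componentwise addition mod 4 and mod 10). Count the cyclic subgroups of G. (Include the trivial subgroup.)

12

Group the elements of G by the cyclic subgroup they generate; each cyclic subgroup of order d accounts for φ(d) elements.
Cyclic subgroups by order — order 1: 1; order 2: 3; order 4: 2; order 5: 1; order 10: 3; order 20: 2.
Total: 12.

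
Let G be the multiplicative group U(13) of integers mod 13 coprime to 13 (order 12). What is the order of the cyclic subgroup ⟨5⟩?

Compute successive powers of 5 mod 13: 5, 12, 8, 1; 5^4 ≡ 1 (mod 13).
So |⟨5⟩| = 4.

4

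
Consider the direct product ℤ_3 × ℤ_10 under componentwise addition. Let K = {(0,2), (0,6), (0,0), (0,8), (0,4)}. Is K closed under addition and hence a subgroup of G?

Yes

|K| = 5 divides |G| = 30, consistent with Lagrange.
K contains the identity, every element's inverse is in K, and K is closed under +: it is a subgroup.
In fact K = ⟨(0,2)⟩.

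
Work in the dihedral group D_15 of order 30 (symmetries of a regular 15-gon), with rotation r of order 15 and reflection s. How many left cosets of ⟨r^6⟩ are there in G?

|⟨r^6⟩| = 5 and |G| = 30.
By Lagrange, [G : H] = |G|/|H| = 30/5 = 6.

6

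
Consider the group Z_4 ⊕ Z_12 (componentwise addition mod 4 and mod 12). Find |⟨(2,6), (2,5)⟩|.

24

|⟨(2,6)⟩| = 2 and |⟨(2,5)⟩| = 12, so |H| is a multiple of lcm(2, 12) = 12 and divides |G| = 48.
Closing under the operation: H = {(0,0), (0,1), (0,2), (0,3), (0,4), (0,5), (0,6), (0,7), (0,8), (0,9), (0,10), (0,11), (2,0), (2,1), (2,2), (2,3), (2,4), (2,5), (2,6), (2,7), (2,8), (2,9), (2,10), (2,11)}, so |H| = 24.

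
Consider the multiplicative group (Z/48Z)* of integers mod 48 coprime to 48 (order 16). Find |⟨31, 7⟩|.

4

|⟨31⟩| = 2 and |⟨7⟩| = 2, so |H| is a multiple of lcm(2, 2) = 2 and divides |G| = 16.
Closing under the operation: H = {1, 7, 25, 31}, so |H| = 4.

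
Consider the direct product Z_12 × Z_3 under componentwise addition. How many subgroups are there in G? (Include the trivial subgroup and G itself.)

|G| = 36, so by Lagrange every subgroup order divides 36. Divisors: 1, 2, 3, 4, 6, 9, 12, 18, 36.
Subgroups by order — order 1: 1; order 2: 1; order 3: 4; order 4: 1; order 6: 4; order 9: 1; order 12: 4; order 18: 1; order 36: 1.
Total: 1 + 1 + 4 + 1 + 4 + 1 + 4 + 1 + 1 = 18.

18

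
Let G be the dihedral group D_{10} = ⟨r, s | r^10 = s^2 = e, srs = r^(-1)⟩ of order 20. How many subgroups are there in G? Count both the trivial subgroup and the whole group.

22

|G| = 20, so by Lagrange every subgroup order divides 20. Divisors: 1, 2, 4, 5, 10, 20.
Subgroups by order — order 1: 1; order 2: 11; order 4: 5; order 5: 1; order 10: 3; order 20: 1.
Total: 1 + 11 + 5 + 1 + 3 + 1 = 22.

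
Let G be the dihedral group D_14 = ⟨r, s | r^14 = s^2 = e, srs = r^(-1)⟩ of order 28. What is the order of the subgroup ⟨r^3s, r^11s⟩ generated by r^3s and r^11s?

|⟨r^3s⟩| = 2 and |⟨r^11s⟩| = 2, so |H| is a multiple of lcm(2, 2) = 2 and divides |G| = 28.
Closing under the operation: H = {e, r^2, r^4, r^6, r^8, r^10, r^12, rs, r^3s, r^5s, r^7s, r^9s, r^11s, r^13s}, so |H| = 14.

14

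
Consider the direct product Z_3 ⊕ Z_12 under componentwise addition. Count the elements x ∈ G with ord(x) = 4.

An element (a,b) has order lcm(ord(a), ord(b)); count pairs with lcm equal to 4.
Enumerating gives 2 such elements.

2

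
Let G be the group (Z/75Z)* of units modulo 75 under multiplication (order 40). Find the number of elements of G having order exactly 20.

16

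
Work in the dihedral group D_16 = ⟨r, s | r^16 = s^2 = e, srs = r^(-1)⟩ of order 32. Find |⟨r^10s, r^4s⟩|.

|⟨r^10s⟩| = 2 and |⟨r^4s⟩| = 2, so |H| is a multiple of lcm(2, 2) = 2 and divides |G| = 32.
Closing under the operation: H = {e, r^2, r^4, r^6, r^8, r^10, r^12, r^14, s, r^2s, r^4s, r^6s, r^8s, r^10s, r^12s, r^14s}, so |H| = 16.

16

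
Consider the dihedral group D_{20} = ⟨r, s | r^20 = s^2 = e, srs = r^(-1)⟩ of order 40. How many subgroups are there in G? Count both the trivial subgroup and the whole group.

48

|G| = 40, so by Lagrange every subgroup order divides 40. Divisors: 1, 2, 4, 5, 8, 10, 20, 40.
Subgroups by order — order 1: 1; order 2: 21; order 4: 11; order 5: 1; order 8: 5; order 10: 5; order 20: 3; order 40: 1.
Total: 1 + 21 + 11 + 1 + 5 + 5 + 3 + 1 = 48.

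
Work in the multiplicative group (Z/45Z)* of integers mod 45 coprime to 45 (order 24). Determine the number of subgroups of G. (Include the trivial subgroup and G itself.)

16

|G| = 24, so by Lagrange every subgroup order divides 24. Divisors: 1, 2, 3, 4, 6, 8, 12, 24.
Subgroups by order — order 1: 1; order 2: 3; order 3: 1; order 4: 3; order 6: 3; order 8: 1; order 12: 3; order 24: 1.
Total: 1 + 3 + 1 + 3 + 3 + 1 + 3 + 1 = 16.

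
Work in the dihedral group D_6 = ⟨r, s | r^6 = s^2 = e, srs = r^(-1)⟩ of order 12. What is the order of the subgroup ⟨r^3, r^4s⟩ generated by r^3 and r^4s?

4

|⟨r^3⟩| = 2 and |⟨r^4s⟩| = 2, so |H| is a multiple of lcm(2, 2) = 2 and divides |G| = 12.
Closing under the operation: H = {e, r^3, rs, r^4s}, so |H| = 4.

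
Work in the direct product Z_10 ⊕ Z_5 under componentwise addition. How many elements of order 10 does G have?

24

An element (a,b) has order lcm(ord(a), ord(b)); count pairs with lcm equal to 10.
Enumerating gives 24 such elements.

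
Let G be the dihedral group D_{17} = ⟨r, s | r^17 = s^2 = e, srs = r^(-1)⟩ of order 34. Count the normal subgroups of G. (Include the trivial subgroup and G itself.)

G has 20 subgroups. Checking conjugation-invariance by order — order 1: 1/1 normal; order 2: 0/17 normal; order 17: 1/1 normal; order 34: 1/1 normal.
Total normal subgroups: 3.

3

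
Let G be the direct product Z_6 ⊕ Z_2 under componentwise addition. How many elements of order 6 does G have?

6

An element (a,b) has order lcm(ord(a), ord(b)); count pairs with lcm equal to 6.
Enumerating gives 6 such elements.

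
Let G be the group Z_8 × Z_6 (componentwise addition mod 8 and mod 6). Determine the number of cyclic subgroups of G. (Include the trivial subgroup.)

Group the elements of G by the cyclic subgroup they generate; each cyclic subgroup of order d accounts for φ(d) elements.
Cyclic subgroups by order — order 1: 1; order 2: 3; order 3: 1; order 4: 2; order 6: 3; order 8: 2; order 12: 2; order 24: 2.
Total: 16.

16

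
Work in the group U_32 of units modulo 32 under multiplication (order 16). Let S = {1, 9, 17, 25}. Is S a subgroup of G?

Yes

|S| = 4 divides |G| = 16, consistent with Lagrange.
S contains the identity, every element's inverse is in S, and S is closed under ·: it is a subgroup.
In fact S = ⟨25⟩.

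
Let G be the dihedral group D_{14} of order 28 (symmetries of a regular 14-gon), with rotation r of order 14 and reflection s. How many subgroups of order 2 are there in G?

15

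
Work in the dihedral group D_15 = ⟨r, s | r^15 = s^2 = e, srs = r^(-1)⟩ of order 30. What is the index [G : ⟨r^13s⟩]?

|⟨r^13s⟩| = 2 and |G| = 30.
By Lagrange, [G : H] = |G|/|H| = 30/2 = 15.

15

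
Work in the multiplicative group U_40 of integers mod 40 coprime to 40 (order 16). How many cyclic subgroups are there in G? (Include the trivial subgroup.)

A cyclic subgroup of order d is generated by each of its φ(d) elements of order d, so the cyclic subgroups of order d number (#elements of order d)/φ(d).
Cyclic subgroups by order — order 1: 1; order 2: 7; order 4: 4.
Total: 12.

12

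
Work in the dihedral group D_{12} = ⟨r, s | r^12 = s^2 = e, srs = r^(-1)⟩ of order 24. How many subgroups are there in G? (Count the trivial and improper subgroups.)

34

|G| = 24, so by Lagrange every subgroup order divides 24. Divisors: 1, 2, 3, 4, 6, 8, 12, 24.
Subgroups by order — order 1: 1; order 2: 13; order 3: 1; order 4: 7; order 6: 5; order 8: 3; order 12: 3; order 24: 1.
Total: 1 + 13 + 1 + 7 + 5 + 3 + 3 + 1 = 34.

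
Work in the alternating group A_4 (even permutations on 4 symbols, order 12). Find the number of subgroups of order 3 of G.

|G| = 12 and 3 | 12, so subgroups of order 3 are possible by Lagrange.
The subgroups of order 3 are: {e, (1 2 3), (1 3 2)}; {e, (1 2 4), (1 4 2)}; {e, (1 3 4), (1 4 3)}; {e, (2 3 4), (2 4 3)}.
So G has 4 subgroups of order 3.

4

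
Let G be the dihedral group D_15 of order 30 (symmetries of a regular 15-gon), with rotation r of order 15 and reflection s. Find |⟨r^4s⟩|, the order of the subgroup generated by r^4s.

2

Computing powers of r^4s: the smallest k with (r^4s)^k = e is k = 2.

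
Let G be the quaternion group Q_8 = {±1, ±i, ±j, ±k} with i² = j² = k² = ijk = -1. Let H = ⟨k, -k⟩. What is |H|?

4

|⟨k⟩| = 4 and |⟨-k⟩| = 4, so |H| is a multiple of lcm(4, 4) = 4 and divides |G| = 8.
Closing under the operation: H = {1, -1, k, -k}, so |H| = 4.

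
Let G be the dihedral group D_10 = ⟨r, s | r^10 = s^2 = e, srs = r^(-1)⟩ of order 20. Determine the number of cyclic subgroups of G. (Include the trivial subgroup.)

14

Group the elements of G by the cyclic subgroup they generate; each cyclic subgroup of order d accounts for φ(d) elements.
Cyclic subgroups by order — order 1: 1; order 2: 11; order 5: 1; order 10: 1.
Total: 14.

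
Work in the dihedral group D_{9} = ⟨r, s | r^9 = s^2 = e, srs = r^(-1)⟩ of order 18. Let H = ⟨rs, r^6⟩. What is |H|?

|⟨rs⟩| = 2 and |⟨r^6⟩| = 3, so |H| is a multiple of lcm(2, 3) = 6 and divides |G| = 18.
Closing under the operation: H = {e, r^3, r^6, rs, r^4s, r^7s}, so |H| = 6.

6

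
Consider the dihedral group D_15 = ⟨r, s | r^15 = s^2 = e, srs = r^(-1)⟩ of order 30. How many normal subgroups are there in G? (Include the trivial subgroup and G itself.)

5

G has 28 subgroups. Checking conjugation-invariance by order — order 1: 1/1 normal; order 2: 0/15 normal; order 3: 1/1 normal; order 5: 1/1 normal; order 6: 0/5 normal; order 10: 0/3 normal; order 15: 1/1 normal; order 30: 1/1 normal.
Total normal subgroups: 5.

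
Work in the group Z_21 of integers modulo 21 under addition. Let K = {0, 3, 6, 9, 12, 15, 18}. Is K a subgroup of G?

|K| = 7 divides |G| = 21, consistent with Lagrange.
K contains the identity, every element's inverse is in K, and K is closed under +: it is a subgroup.
In fact K = ⟨18⟩.

Yes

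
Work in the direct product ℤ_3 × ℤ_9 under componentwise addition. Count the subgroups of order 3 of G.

4

|G| = 27 and 3 | 27, so subgroups of order 3 are possible by Lagrange.
The subgroups of order 3 are: {(0,0), (0,3), (0,6)}; {(0,0), (1,0), (2,0)}; {(0,0), (1,3), (2,6)}; {(0,0), (1,6), (2,3)}.
So G has 4 subgroups of order 3.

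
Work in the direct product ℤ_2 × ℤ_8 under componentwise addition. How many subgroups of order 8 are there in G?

3

|G| = 16 and 8 | 16, so subgroups of order 8 are possible by Lagrange.
The subgroups of order 8 are: {(0,0), (0,1), (0,2), (0,3), (0,4), (0,5), (0,6), (0,7)}; {(0,0), (0,2), (0,4), (0,6), (1,0), (1,2), (1,4), (1,6)}; {(0,0), (0,2), (0,4), (0,6), (1,1), (1,3), (1,5), (1,7)}.
So G has 3 subgroups of order 8.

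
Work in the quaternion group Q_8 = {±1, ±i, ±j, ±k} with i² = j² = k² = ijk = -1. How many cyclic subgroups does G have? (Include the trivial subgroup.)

5

A cyclic subgroup of order d is generated by each of its φ(d) elements of order d, so the cyclic subgroups of order d number (#elements of order d)/φ(d).
Cyclic subgroups by order — order 1: 1; order 2: 1; order 4: 3.
Total: 5.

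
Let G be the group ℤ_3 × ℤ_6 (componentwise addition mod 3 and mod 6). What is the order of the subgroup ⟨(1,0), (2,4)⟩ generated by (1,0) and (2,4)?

9

|⟨(1,0)⟩| = 3 and |⟨(2,4)⟩| = 3, so |H| is a multiple of lcm(3, 3) = 3 and divides |G| = 18.
Closing under the operation: H = {(0,0), (0,2), (0,4), (1,0), (1,2), (1,4), (2,0), (2,2), (2,4)}, so |H| = 9.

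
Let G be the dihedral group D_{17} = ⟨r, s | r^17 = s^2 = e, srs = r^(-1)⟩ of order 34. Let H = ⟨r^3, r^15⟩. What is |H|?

|⟨r^3⟩| = 17 and |⟨r^15⟩| = 17, so |H| is a multiple of lcm(17, 17) = 17 and divides |G| = 34.
Closing under the operation: H = {e, r, r^2, r^3, r^4, r^5, r^6, r^7, r^8, r^9, r^10, r^11, r^12, r^13, r^14, r^15, r^16}, so |H| = 17.

17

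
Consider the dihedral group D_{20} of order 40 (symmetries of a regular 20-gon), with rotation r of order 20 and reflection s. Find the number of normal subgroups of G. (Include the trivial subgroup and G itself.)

G has 48 subgroups. Checking conjugation-invariance by order — order 1: 1/1 normal; order 2: 1/21 normal; order 4: 1/11 normal; order 5: 1/1 normal; order 8: 0/5 normal; order 10: 1/5 normal; order 20: 3/3 normal; order 40: 1/1 normal.
Total normal subgroups: 9.

9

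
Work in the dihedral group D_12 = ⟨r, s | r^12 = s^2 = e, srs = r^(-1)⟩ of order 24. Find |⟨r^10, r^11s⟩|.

12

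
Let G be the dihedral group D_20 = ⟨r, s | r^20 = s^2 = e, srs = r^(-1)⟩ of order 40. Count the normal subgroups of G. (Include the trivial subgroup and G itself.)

G has 48 subgroups. Checking conjugation-invariance by order — order 1: 1/1 normal; order 2: 1/21 normal; order 4: 1/11 normal; order 5: 1/1 normal; order 8: 0/5 normal; order 10: 1/5 normal; order 20: 3/3 normal; order 40: 1/1 normal.
Total normal subgroups: 9.

9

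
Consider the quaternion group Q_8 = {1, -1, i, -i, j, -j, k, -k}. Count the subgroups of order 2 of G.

|G| = 8 and 2 | 8, so subgroups of order 2 are possible by Lagrange.
The subgroups of order 2 are: {1, -1}.
So G has 1 subgroup of order 2.

1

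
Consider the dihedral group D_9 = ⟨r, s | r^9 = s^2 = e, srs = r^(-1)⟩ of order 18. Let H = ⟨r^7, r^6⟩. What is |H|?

9

|⟨r^7⟩| = 9 and |⟨r^6⟩| = 3, so |H| is a multiple of lcm(9, 3) = 9 and divides |G| = 18.
Closing under the operation: H = {e, r, r^2, r^3, r^4, r^5, r^6, r^7, r^8}, so |H| = 9.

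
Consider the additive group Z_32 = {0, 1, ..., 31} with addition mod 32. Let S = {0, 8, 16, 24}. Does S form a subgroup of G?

Yes

|S| = 4 divides |G| = 32, consistent with Lagrange.
S contains the identity, every element's inverse is in S, and S is closed under +: it is a subgroup.
In fact S = ⟨8⟩.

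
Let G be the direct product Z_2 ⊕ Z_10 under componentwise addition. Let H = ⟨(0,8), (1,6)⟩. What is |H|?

10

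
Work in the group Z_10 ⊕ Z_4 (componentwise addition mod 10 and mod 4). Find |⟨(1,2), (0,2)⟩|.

|⟨(1,2)⟩| = 10 and |⟨(0,2)⟩| = 2, so |H| is a multiple of lcm(10, 2) = 10 and divides |G| = 40.
Closing under the operation: H = {(0,0), (0,2), (1,0), (1,2), (2,0), (2,2), (3,0), (3,2), (4,0), (4,2), (5,0), (5,2), (6,0), (6,2), (7,0), (7,2), (8,0), (8,2), (9,0), (9,2)}, so |H| = 20.

20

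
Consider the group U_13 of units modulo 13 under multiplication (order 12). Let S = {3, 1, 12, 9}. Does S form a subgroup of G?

Closure fails: 3 · 12 = 10 ∉ S. So S is not a subgroup.

No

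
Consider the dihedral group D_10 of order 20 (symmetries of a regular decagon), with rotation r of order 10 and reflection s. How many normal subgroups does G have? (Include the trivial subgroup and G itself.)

7

G has 22 subgroups. Checking conjugation-invariance by order — order 1: 1/1 normal; order 2: 1/11 normal; order 4: 0/5 normal; order 5: 1/1 normal; order 10: 3/3 normal; order 20: 1/1 normal.
Total normal subgroups: 7.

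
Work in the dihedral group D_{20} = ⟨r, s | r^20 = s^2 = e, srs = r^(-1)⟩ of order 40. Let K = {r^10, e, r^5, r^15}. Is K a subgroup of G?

|K| = 4 divides |G| = 40, consistent with Lagrange.
K contains the identity, every element's inverse is in K, and K is closed under ·: it is a subgroup.
In fact K = ⟨r^15⟩.

Yes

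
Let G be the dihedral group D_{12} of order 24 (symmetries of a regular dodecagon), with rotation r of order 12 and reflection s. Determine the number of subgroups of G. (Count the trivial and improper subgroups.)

34

|G| = 24, so by Lagrange every subgroup order divides 24. Divisors: 1, 2, 3, 4, 6, 8, 12, 24.
Subgroups by order — order 1: 1; order 2: 13; order 3: 1; order 4: 7; order 6: 5; order 8: 3; order 12: 3; order 24: 1.
Total: 1 + 13 + 1 + 7 + 5 + 3 + 3 + 1 = 34.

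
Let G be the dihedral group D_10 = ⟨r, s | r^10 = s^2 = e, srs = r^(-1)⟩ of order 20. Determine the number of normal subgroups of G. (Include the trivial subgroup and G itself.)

7

G has 22 subgroups. Checking conjugation-invariance by order — order 1: 1/1 normal; order 2: 1/11 normal; order 4: 0/5 normal; order 5: 1/1 normal; order 10: 3/3 normal; order 20: 1/1 normal.
Total normal subgroups: 7.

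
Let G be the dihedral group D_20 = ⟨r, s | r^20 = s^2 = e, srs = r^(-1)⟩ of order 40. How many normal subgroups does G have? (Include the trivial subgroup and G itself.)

9

G has 48 subgroups. Checking conjugation-invariance by order — order 1: 1/1 normal; order 2: 1/21 normal; order 4: 1/11 normal; order 5: 1/1 normal; order 8: 0/5 normal; order 10: 1/5 normal; order 20: 3/3 normal; order 40: 1/1 normal.
Total normal subgroups: 9.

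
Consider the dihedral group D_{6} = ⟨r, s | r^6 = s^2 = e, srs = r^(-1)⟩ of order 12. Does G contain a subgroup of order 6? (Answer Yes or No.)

Yes

6 | 12. A subgroup of order 6 is {e, r, r^2, r^3, r^4, r^5}.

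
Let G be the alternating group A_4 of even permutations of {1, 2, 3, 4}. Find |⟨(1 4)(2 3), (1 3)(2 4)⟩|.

|⟨(1 4)(2 3)⟩| = 2 and |⟨(1 3)(2 4)⟩| = 2, so |H| is a multiple of lcm(2, 2) = 2 and divides |G| = 12.
Closing under the operation: H = {e, (1 2)(3 4), (1 3)(2 4), (1 4)(2 3)}, so |H| = 4.

4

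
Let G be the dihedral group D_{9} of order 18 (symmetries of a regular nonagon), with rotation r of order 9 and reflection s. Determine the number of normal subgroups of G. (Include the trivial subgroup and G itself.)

G has 16 subgroups. Checking conjugation-invariance by order — order 1: 1/1 normal; order 2: 0/9 normal; order 3: 1/1 normal; order 6: 0/3 normal; order 9: 1/1 normal; order 18: 1/1 normal.
Total normal subgroups: 4.

4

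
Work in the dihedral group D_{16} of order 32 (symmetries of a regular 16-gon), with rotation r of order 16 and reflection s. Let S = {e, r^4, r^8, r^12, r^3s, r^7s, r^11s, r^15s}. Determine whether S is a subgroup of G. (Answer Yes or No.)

Yes

|S| = 8 divides |G| = 32, consistent with Lagrange.
S contains the identity, every element's inverse is in S, and S is closed under ·: it is a subgroup.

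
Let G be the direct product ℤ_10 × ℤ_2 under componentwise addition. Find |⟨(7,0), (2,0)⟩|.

10

|⟨(7,0)⟩| = 10 and |⟨(2,0)⟩| = 5, so |H| is a multiple of lcm(10, 5) = 10 and divides |G| = 20.
Closing under the operation: H = {(0,0), (1,0), (2,0), (3,0), (4,0), (5,0), (6,0), (7,0), (8,0), (9,0)}, so |H| = 10.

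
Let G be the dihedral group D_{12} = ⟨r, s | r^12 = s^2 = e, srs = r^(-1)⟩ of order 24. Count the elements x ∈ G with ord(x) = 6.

2

The elements of order 6 are: r^2, r^10.
That's 2.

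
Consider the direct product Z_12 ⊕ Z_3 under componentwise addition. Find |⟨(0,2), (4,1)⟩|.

9

|⟨(0,2)⟩| = 3 and |⟨(4,1)⟩| = 3, so |H| is a multiple of lcm(3, 3) = 3 and divides |G| = 36.
Closing under the operation: H = {(0,0), (0,1), (0,2), (4,0), (4,1), (4,2), (8,0), (8,1), (8,2)}, so |H| = 9.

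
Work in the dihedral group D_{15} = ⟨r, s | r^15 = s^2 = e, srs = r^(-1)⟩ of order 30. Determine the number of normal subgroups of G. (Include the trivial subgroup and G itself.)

G has 28 subgroups. Checking conjugation-invariance by order — order 1: 1/1 normal; order 2: 0/15 normal; order 3: 1/1 normal; order 5: 1/1 normal; order 6: 0/5 normal; order 10: 0/3 normal; order 15: 1/1 normal; order 30: 1/1 normal.
Total normal subgroups: 5.

5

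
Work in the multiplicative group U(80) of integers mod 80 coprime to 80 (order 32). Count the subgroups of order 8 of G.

|G| = 32 and 8 | 32, so subgroups of order 8 are possible by Lagrange.
The subgroups of order 8 are: {1, 9, 11, 19, 41, 49, 51, 59}; {1, 11, 21, 31, 41, 51, 61, 71}; {1, 11, 29, 39, 41, 51, 69, 79}; {1, 3, 9, 13, 27, 31, 37, 39}; … (19 in all).
So G has 19 subgroups of order 8.

19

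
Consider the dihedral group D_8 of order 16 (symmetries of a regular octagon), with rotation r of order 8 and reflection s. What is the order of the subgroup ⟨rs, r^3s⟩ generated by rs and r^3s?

|⟨rs⟩| = 2 and |⟨r^3s⟩| = 2, so |H| is a multiple of lcm(2, 2) = 2 and divides |G| = 16.
Closing under the operation: H = {e, r^2, r^4, r^6, rs, r^3s, r^5s, r^7s}, so |H| = 8.

8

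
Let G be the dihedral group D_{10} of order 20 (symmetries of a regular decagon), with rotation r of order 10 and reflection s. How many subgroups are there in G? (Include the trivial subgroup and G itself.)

22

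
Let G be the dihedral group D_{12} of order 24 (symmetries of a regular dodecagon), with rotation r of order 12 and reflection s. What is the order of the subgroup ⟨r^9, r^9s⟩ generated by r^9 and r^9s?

8

|⟨r^9⟩| = 4 and |⟨r^9s⟩| = 2, so |H| is a multiple of lcm(4, 2) = 4 and divides |G| = 24.
Closing under the operation: H = {e, r^3, r^6, r^9, s, r^3s, r^6s, r^9s}, so |H| = 8.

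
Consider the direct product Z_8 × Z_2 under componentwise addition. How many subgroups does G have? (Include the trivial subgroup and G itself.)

11

|G| = 16, so by Lagrange every subgroup order divides 16. Divisors: 1, 2, 4, 8, 16.
Subgroups by order — order 1: 1; order 2: 3; order 4: 3; order 8: 3; order 16: 1.
Total: 1 + 3 + 3 + 3 + 1 = 11.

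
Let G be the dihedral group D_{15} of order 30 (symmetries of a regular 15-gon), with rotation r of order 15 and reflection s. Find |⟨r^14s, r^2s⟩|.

|⟨r^14s⟩| = 2 and |⟨r^2s⟩| = 2, so |H| is a multiple of lcm(2, 2) = 2 and divides |G| = 30.
Closing under the operation: H = {e, r^3, r^6, r^9, r^12, r^2s, r^5s, r^8s, r^11s, r^14s}, so |H| = 10.

10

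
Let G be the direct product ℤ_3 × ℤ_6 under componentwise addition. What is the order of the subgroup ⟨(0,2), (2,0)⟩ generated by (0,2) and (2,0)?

9

|⟨(0,2)⟩| = 3 and |⟨(2,0)⟩| = 3, so |H| is a multiple of lcm(3, 3) = 3 and divides |G| = 18.
Closing under the operation: H = {(0,0), (0,2), (0,4), (1,0), (1,2), (1,4), (2,0), (2,2), (2,4)}, so |H| = 9.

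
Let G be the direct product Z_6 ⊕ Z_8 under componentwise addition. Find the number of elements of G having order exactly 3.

An element (a,b) has order lcm(ord(a), ord(b)); count pairs with lcm equal to 3.
Enumerating gives 2 such elements.

2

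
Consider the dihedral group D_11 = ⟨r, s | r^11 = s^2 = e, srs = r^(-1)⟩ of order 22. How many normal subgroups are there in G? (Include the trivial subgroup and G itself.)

G has 14 subgroups. Checking conjugation-invariance by order — order 1: 1/1 normal; order 2: 0/11 normal; order 11: 1/1 normal; order 22: 1/1 normal.
Total normal subgroups: 3.

3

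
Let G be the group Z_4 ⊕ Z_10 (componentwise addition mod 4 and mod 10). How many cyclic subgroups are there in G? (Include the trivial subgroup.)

12

Group the elements of G by the cyclic subgroup they generate; each cyclic subgroup of order d accounts for φ(d) elements.
Cyclic subgroups by order — order 1: 1; order 2: 3; order 4: 2; order 5: 1; order 10: 3; order 20: 2.
Total: 12.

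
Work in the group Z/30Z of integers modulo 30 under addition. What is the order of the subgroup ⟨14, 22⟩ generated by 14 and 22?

|⟨14⟩| = 15 and |⟨22⟩| = 15, so |H| is a multiple of lcm(15, 15) = 15 and divides |G| = 30.
Closing under the operation: H = {0, 2, 4, 6, 8, 10, 12, 14, 16, 18, 20, 22, 24, 26, 28}, so |H| = 15.

15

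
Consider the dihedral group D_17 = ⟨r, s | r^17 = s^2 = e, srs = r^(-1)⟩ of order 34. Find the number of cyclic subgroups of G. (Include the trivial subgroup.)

19

Each element a generates a cyclic subgroup ⟨a⟩; distinct elements may generate the same one (a cyclic group of order d has φ(d) generators).
Cyclic subgroups by order — order 1: 1; order 2: 17; order 17: 1.
Total: 19.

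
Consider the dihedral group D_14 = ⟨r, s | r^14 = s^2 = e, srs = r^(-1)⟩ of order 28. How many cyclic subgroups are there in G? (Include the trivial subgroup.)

18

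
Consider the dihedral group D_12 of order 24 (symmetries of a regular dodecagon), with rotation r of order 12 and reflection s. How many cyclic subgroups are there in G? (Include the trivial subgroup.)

18

Each element a generates a cyclic subgroup ⟨a⟩; distinct elements may generate the same one (a cyclic group of order d has φ(d) generators).
Cyclic subgroups by order — order 1: 1; order 2: 13; order 3: 1; order 4: 1; order 6: 1; order 12: 1.
Total: 18.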